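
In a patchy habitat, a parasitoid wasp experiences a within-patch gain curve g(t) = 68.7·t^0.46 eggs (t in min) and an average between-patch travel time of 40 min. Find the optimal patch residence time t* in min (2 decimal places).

34.07 min

By the marginal value theorem, leave when the instantaneous gain rate g'(t) equals the habitat-wide average g(t)/(T + t).
g'(t) = 0.46·68.7·t^-0.54. Setting 0.46·68.7·t^-0.54 = 68.7·t^0.46/(40+t) gives 0.46(40+t) = t, so 0.54·t = 0.46×40.
t* = 0.46×40/0.54 = 34.07 min.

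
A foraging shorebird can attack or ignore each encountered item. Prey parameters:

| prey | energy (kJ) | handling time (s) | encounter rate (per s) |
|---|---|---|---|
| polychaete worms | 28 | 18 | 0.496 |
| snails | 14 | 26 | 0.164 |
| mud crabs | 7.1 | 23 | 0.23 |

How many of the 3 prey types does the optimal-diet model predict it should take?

1

Profitabilities (E/h, kJ/s): polychaete worms 1.56, snails 0.538, mud crabs 0.309. Add prey in this order while the next type's profitability exceeds the intake rate on those already taken.
Rate on top 1: 1.399. snails: 0.538 < 1.399 → exclude; stop.
Optimal diet: polychaete worms — 1 of 3 types.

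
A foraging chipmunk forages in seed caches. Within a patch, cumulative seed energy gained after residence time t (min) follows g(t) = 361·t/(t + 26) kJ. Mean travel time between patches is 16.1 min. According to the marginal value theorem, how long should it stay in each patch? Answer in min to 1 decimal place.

20.5 min

Optimal t* satisfies g'(t*) = g(t*)/(T + t*).
g'(t) = 361·26/(t + 26)². Setting 361·26/(t+26)² = 361t/[(t+26)(16.1+t)] gives 26(16.1+t) = t(t+26), so t² = 26×16.1 = 418.6.
t* = √418.6 = 20.46 min.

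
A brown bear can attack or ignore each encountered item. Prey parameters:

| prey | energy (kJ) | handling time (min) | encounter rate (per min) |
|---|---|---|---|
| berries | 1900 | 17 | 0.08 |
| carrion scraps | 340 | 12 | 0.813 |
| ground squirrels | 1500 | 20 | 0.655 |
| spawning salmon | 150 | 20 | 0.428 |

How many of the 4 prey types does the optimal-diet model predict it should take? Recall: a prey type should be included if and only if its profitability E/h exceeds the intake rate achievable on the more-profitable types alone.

E/h in descending order: berries 112, ground squirrels 75, carrion scraps 28.3, spawning salmon 7.5 kJ/min. The optimal diet is the largest prefix of this list for which every included type satisfies E_i/h_i > R on the types above it.
Rate on top 1: 64.41. ground squirrels: 75 > 64.41 → include.
Rate on top 2: 73.38. carrion scraps: 28.3 < 73.38 → exclude; stop.
Optimal diet: berries, ground squirrels — 2 of 4 types.

2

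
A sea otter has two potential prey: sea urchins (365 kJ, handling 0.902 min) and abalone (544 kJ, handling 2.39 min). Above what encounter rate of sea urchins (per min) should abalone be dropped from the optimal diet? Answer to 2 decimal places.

1.43 per min

The zero-one rule: include abalone iff E₂/h₂ > λE₁/(1+λh₁). Equality gives the switch point.
λE₁h₂ = E₂ + λE₂h₁ ⇒ λ = E₂/(E₁h₂ − E₂h₁) = 544/(872.4 − 490.7) = 1.425 per min.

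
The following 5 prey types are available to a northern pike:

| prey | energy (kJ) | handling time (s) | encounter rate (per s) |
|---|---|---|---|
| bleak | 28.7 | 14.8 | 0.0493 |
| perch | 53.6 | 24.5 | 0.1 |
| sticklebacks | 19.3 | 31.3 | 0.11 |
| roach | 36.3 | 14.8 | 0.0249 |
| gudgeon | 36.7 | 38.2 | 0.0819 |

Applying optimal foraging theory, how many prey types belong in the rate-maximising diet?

E/h in descending order: roach 2.45, perch 2.19, bleak 1.94, gudgeon 0.961, sticklebacks 0.617 kJ/s. The optimal diet is the largest prefix of this list for which every included type satisfies E_i/h_i > R on the types above it.
Rate on top 1: 0.6605. perch: 2.19 > 0.6605 → include.
Rate on top 2: 1.64. bleak: 1.94 > 1.64 → include.
Rate on top 3: 1.688. gudgeon: 0.961 < 1.688 → exclude; stop.
Optimal diet: roach, perch, bleak — 3 of 5 types.

3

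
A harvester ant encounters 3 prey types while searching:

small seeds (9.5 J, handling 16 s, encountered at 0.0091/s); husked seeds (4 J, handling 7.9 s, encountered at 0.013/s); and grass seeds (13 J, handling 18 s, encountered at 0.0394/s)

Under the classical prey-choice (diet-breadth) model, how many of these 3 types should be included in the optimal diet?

Rank by E/h (J/s): grass seeds 0.722, small seeds 0.594, husked seeds 0.506. Include each in turn until the next type's E/h falls below the running intake rate.
Rate on top 1: 0.2997. small seeds: 0.594 > 0.2997 → include.
Rate on top 2: 0.3228. husked seeds: 0.506 > 0.3228 → include.
Optimal diet: grass seeds, small seeds, husked seeds — 3 of 3 types.

3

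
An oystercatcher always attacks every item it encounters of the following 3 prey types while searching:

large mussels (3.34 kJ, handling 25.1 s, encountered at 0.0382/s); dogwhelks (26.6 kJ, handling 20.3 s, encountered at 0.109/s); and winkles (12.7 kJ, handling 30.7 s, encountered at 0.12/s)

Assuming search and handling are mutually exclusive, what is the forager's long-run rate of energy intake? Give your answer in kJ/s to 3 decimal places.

R = (0.0382×3.34 + 0.109×26.6 + 0.12×12.7) / (1 + 0.0382×25.1 + 0.109×20.3 + 0.12×30.7) = 4.551/7.856 = 0.5793 kJ/s.

0.579 kJ/s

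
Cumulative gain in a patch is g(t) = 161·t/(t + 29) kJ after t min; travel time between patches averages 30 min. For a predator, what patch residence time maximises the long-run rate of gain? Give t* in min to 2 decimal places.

29.50 min

By the marginal value theorem, leave when the instantaneous gain rate g'(t) equals the habitat-wide average g(t)/(T + t).
g'(t) = 161·29/(t + 29)². Setting 161·29/(t+29)² = 161t/[(t+29)(30+t)] gives 29(30+t) = t(t+29), so t² = 29×30 = 870.
t* = √870 = 29.5 min.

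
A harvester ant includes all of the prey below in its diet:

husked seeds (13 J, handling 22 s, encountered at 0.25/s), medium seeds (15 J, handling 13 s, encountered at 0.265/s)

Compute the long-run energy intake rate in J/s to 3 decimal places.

0.726 J/s

Energy encountered per unit search time: 0.25×13 + 0.265×15 = 7.225 J/s.
Handling time per unit search time: 0.25×22 + 0.265×13 = 8.945.
Rate = 7.225/(1 + 8.945) = 0.7265 J/s.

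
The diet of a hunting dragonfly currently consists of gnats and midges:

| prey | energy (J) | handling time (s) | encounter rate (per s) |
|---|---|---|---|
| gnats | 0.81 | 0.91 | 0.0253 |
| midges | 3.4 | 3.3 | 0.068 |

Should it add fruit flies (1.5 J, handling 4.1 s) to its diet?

Yes

Intake rate on the current diet: R = (0.0253×0.81 + 0.068×3.4) / (1 + 0.0253×0.91 + 0.068×3.3) = 0.2517/1.247 = 0.2018 J/s.
fruit flies: E/h = 1.5/4.1 = 0.3659 J/s.
Since 0.3659 > R, including fruit flies increases the long-run rate.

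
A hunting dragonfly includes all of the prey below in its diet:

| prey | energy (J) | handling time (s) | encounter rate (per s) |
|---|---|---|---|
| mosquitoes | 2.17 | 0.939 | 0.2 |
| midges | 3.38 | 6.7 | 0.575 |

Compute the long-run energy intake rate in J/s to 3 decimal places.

R = (0.2×2.17 + 0.575×3.38) / (1 + 0.2×0.939 + 0.575×6.7) = 2.377/5.04 = 0.4717 J/s.

0.472 J/s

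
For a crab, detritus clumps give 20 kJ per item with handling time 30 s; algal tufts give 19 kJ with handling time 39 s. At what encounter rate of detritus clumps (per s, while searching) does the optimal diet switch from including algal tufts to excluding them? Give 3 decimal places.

Drop algal tufts once their profitability E₂/h₂ falls below the rate achievable on detritus clumps alone: E₂/h₂ = λE₁/(1 + λh₁).
Solve for λ: λE₁h₂ = E₂(1 + λh₁) → λ(E₁h₂ − E₂h₁) = E₂ → λ = E₂/(E₁h₂ − E₂h₁).
λ = 19/(20×39 − 19×30) = 19/210 = 0.09048 per s.

0.090 per s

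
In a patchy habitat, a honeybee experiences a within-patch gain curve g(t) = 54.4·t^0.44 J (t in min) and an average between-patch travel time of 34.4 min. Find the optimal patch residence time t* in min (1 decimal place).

Optimal t* satisfies g'(t*) = g(t*)/(T + t*).
g'(t) = 0.44·54.4·t^-0.56. Setting 0.44·54.4·t^-0.56 = 54.4·t^0.44/(34.4+t) gives 0.44(34.4+t) = t, so 0.56·t = 0.44×34.4.
t* = 0.44×34.4/0.56 = 27.03 min.

27.0 min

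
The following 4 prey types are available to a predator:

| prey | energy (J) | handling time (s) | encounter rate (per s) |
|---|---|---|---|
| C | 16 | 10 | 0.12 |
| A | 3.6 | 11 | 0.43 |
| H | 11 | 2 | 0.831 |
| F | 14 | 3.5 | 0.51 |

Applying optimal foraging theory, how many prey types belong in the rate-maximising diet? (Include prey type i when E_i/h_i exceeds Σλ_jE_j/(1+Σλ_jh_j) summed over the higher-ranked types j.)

2

E/h in descending order: H 5.5, F 4, C 1.6, A 0.327 J/s. The optimal diet is the largest prefix of this list for which every included type satisfies E_i/h_i > R on the types above it.
Rate on top 1: 3.434. F: 4 > 3.434 → include.
Rate on top 2: 3.661. C: 1.6 < 3.661 → exclude; stop.
Optimal diet: H, F — 2 of 4 types.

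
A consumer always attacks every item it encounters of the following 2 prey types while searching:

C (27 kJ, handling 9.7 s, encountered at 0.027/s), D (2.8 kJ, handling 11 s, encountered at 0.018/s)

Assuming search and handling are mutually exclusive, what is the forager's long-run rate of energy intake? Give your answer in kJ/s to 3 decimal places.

0.534 kJ/s

Energy encountered per unit search time: 0.027×27 + 0.018×2.8 = 0.7794 kJ/s.
Handling time per unit search time: 0.027×9.7 + 0.018×11 = 0.4599.
Rate = 0.7794/(1 + 0.4599) = 0.5339 kJ/s.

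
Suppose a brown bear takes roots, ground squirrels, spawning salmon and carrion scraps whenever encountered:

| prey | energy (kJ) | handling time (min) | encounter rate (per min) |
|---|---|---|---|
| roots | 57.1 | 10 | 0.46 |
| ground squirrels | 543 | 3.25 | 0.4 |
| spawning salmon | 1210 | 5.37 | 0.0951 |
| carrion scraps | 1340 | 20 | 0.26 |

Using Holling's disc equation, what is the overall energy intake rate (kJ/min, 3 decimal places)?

Energy encountered per unit search time: 0.46×57.1 + 0.4×543 + 0.0951×1210 + 0.26×1340 = 706.9 kJ/min.
Handling time per unit search time: 0.46×10 + 0.4×3.25 + 0.0951×5.37 + 0.26×20 = 11.61.
Rate = 706.9/(1 + 11.61) = 56.06 kJ/min.

56.059 kJ/min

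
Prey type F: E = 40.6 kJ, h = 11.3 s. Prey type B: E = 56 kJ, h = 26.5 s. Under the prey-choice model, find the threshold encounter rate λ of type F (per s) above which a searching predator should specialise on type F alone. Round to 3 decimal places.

0.126 per s

At the threshold, the rate on type F alone equals the profitability of type B: λ·40.6/(1 + λ·11.3) = 56/26.5 = 2.113.
Rearranging, λ(40.6 − 2.113×11.3) = 2.113, so λ = 2.113/16.72 = 0.1264 per s.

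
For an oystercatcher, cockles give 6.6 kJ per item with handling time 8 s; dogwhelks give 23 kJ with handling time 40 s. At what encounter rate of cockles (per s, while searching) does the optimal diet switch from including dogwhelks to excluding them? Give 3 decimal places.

0.287 per s

At the threshold, the rate on cockles alone equals the profitability of dogwhelks: λ·6.6/(1 + λ·8) = 23/40 = 0.575.
Rearranging, λ(6.6 − 0.575×8) = 0.575, so λ = 0.575/2 = 0.2875 per s.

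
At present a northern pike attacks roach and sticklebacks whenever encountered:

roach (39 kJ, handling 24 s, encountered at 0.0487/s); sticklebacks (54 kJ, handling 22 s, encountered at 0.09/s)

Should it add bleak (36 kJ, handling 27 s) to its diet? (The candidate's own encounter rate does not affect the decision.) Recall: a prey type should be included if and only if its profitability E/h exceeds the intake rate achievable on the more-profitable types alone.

Intake rate on the current diet: R = (0.0487×39 + 0.09×54) / (1 + 0.0487×24 + 0.09×22) = 6.759/4.149 = 1.629 kJ/s.
Profitability of bleak: 36/27 = 1.333 kJ/s.
1.333 < 1.629, so adding bleak would lower the average — exclude it.

No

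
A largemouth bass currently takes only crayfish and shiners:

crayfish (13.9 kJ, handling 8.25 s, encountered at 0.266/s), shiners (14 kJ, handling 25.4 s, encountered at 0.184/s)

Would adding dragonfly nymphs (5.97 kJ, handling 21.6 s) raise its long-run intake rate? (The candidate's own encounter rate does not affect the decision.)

No

On crayfish and shiners alone, R = ΣλE/(1+Σλh) = 6.273/7.868 = 0.7973 kJ/s.
Profitability of dragonfly nymphs: 5.97/21.6 = 0.2764 kJ/s.
0.2764 < 0.7973, so adding dragonfly nymphs would lower the average — exclude it.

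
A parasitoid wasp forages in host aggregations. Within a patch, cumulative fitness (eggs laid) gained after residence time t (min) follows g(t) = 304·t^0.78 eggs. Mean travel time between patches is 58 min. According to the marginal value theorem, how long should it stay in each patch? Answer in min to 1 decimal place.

Optimal t* satisfies g'(t*) = g(t*)/(T + t*).
g'(t) = 0.78·304·t^-0.22. Setting 0.78·304·t^-0.22 = 304·t^0.78/(58+t) gives 0.78(58+t) = t, so 0.22·t = 0.78×58.
t* = 0.78×58/0.22 = 205.6 min.

205.6 min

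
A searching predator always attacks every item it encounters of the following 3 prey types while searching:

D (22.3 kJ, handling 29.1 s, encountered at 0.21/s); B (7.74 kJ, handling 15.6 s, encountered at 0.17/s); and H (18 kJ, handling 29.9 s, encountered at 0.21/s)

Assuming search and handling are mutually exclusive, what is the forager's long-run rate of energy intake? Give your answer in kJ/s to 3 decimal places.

0.610 kJ/s

Energy encountered per unit search time: 0.21×22.3 + 0.17×7.74 + 0.21×18 = 9.779 kJ/s.
Handling time per unit search time: 0.21×29.1 + 0.17×15.6 + 0.21×29.9 = 15.04.
Rate = 9.779/(1 + 15.04) = 0.6096 kJ/s.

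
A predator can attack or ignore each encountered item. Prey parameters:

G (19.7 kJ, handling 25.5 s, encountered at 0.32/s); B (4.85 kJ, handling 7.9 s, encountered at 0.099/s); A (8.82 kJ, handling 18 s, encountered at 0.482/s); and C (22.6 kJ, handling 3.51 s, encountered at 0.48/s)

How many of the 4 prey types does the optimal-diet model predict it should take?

Rank by E/h (kJ/s): C 6.44, G 0.773, B 0.614, A 0.49. Include each in turn until the next type's E/h falls below the running intake rate.
Rate on top 1: 4.041. G: 0.773 < 4.041 → exclude; stop.
Optimal diet: C — 1 of 4 types.

1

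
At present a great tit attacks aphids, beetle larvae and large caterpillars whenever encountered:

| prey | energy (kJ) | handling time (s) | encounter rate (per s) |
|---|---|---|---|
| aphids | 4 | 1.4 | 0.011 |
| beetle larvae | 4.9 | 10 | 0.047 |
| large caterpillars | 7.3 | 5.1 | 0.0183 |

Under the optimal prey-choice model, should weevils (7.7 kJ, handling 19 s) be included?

On aphids, beetle larvae and large caterpillars alone, R = ΣλE/(1+Σλh) = 0.4079/1.579 = 0.2584 kJ/s.
weevils: E/h = 7.7/19 = 0.4053 kJ/s.
0.4053 > 0.2584, so adding weevils raises the average — include it.

Yes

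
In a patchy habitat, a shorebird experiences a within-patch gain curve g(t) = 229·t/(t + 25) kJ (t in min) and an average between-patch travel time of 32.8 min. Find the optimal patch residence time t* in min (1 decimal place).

Optimal t* satisfies g'(t*) = g(t*)/(T + t*).
g'(t) = 229·25/(t + 25)². Setting 229·25/(t+25)² = 229t/[(t+25)(32.8+t)] gives 25(32.8+t) = t(t+25), so t² = 25×32.8 = 820.
t* = √820 = 28.64 min.

28.6 min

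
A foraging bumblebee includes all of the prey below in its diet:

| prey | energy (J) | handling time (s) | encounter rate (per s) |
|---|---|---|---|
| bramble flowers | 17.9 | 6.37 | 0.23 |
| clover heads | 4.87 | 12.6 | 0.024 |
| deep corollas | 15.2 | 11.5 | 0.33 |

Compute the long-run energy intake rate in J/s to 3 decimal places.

1.410 J/s

R = (0.23×17.9 + 0.024×4.87 + 0.33×15.2) / (1 + 0.23×6.37 + 0.024×12.6 + 0.33×11.5) = 9.25/6.562 = 1.41 J/s.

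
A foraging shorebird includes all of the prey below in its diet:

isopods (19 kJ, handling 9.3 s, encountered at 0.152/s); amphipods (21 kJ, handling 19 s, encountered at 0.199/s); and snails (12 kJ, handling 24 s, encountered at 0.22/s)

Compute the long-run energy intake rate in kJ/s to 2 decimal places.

0.85 kJ/s

R = Σλ_iE_i / (1 + Σλ_ih_i)
Numerator: 0.152×19 + 0.199×21 + 0.22×12 = 9.707
Denominator: 1 + 0.152×9.3 + 0.199×19 + 0.22×24 = 11.47
R = 9.707/11.47 = 0.846 kJ/s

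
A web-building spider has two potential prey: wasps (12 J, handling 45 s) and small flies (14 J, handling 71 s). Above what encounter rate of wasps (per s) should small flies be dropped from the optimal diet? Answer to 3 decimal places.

0.063 per s

At the threshold, the rate on wasps alone equals the profitability of small flies: λ·12/(1 + λ·45) = 14/71 = 0.1972.
Rearranging, λ(12 − 0.1972×45) = 0.1972, so λ = 0.1972/3.127 = 0.06306 per s.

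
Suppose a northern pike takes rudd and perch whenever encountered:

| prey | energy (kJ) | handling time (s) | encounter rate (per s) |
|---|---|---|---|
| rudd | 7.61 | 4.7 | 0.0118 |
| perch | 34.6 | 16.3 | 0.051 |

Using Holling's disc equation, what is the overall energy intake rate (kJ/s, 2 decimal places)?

R = (0.0118×7.61 + 0.051×34.6) / (1 + 0.0118×4.7 + 0.051×16.3) = 1.854/1.887 = 0.9828 kJ/s.

0.98 kJ/s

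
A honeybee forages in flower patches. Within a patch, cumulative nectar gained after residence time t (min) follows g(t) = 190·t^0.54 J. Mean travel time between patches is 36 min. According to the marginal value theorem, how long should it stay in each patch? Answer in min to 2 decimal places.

Optimal t* satisfies g'(t*) = g(t*)/(T + t*).
g'(t) = 0.54·190·t^-0.46. Setting 0.54·190·t^-0.46 = 190·t^0.54/(36+t) gives 0.54(36+t) = t, so 0.46·t = 0.54×36.
t* = 0.54×36/0.46 = 42.26 min.

42.26 min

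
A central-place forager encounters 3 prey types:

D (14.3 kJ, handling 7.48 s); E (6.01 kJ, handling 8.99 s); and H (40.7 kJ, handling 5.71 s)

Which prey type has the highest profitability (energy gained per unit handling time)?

H

In descending order of E/h:
H: 40.7/5.71 = 7.13 kJ/s
D: 14.3/7.48 = 1.91 kJ/s
E: 6.01/8.99 = 0.669 kJ/s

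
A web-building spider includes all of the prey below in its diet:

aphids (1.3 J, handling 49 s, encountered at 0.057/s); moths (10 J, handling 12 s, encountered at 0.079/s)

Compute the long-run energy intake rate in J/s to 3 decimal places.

0.182 J/s

Energy encountered per unit search time: 0.057×1.3 + 0.079×10 = 0.8641 J/s.
Handling time per unit search time: 0.057×49 + 0.079×12 = 3.741.
Rate = 0.8641/(1 + 3.741) = 0.1823 J/s.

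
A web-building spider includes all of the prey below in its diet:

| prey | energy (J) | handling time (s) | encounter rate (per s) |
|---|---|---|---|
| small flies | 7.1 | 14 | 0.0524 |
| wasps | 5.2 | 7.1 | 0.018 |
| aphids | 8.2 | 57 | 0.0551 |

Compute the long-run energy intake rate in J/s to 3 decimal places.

0.183 J/s

Energy encountered per unit search time: 0.0524×7.1 + 0.018×5.2 + 0.0551×8.2 = 0.9175 J/s.
Handling time per unit search time: 0.0524×14 + 0.018×7.1 + 0.0551×57 = 4.002.
Rate = 0.9175/(1 + 4.002) = 0.1834 J/s.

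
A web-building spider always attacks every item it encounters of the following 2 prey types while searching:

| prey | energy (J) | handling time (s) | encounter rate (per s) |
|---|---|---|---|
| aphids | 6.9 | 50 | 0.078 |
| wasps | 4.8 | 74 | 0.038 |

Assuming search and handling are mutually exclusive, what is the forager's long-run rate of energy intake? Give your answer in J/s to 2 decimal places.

R = Σλ_iE_i / (1 + Σλ_ih_i)
Numerator: 0.078×6.9 + 0.038×4.8 = 0.7206
Denominator: 1 + 0.078×50 + 0.038×74 = 7.712
R = 0.7206/7.712 = 0.09344 J/s

0.09 J/s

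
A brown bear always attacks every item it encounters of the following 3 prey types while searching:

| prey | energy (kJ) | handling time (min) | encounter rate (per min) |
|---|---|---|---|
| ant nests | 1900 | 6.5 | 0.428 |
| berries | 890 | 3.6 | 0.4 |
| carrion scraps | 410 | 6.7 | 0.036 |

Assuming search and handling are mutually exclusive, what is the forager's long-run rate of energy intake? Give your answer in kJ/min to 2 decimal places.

Energy encountered per unit search time: 0.428×1900 + 0.4×890 + 0.036×410 = 1184 kJ/min.
Handling time per unit search time: 0.428×6.5 + 0.4×3.6 + 0.036×6.7 = 4.463.
Rate = 1184/(1 + 4.463) = 216.7 kJ/min.

216.72 kJ/min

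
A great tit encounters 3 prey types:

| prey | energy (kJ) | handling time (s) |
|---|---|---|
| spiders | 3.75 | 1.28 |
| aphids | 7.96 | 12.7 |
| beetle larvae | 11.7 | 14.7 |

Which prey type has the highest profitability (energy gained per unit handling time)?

In descending order of E/h:
spiders: 3.75/1.28 = 2.93 kJ/s
beetle larvae: 11.7/14.7 = 0.796 kJ/s
aphids: 7.96/12.7 = 0.627 kJ/s

spiders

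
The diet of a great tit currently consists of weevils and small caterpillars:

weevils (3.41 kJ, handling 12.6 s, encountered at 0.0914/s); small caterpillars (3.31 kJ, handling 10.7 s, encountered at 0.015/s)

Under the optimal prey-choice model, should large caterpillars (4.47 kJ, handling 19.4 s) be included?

Intake rate on the current diet: R = (0.0914×3.41 + 0.015×3.31) / (1 + 0.0914×12.6 + 0.015×10.7) = 0.3613/2.312 = 0.1563 kJ/s.
large caterpillars: E/h = 4.47/19.4 = 0.2304 kJ/s.
Since 0.2304 > R, including large caterpillars increases the long-run rate.

Yes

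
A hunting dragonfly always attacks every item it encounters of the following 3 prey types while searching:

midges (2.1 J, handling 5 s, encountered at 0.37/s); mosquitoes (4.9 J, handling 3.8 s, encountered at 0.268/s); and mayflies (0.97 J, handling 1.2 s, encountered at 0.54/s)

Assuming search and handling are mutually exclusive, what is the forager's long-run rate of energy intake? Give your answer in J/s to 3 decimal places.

0.579 J/s

Energy encountered per unit search time: 0.37×2.1 + 0.268×4.9 + 0.54×0.97 = 2.614 J/s.
Handling time per unit search time: 0.37×5 + 0.268×3.8 + 0.54×1.2 = 3.516.
Rate = 2.614/(1 + 3.516) = 0.5788 J/s.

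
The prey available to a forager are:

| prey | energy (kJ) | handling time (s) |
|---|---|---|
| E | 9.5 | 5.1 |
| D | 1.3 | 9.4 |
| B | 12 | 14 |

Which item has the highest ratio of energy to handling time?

Profitability E/h (kJ/s): E = 9.5/5.1 = 1.86, D = 1.3/9.4 = 0.138, B = 12/14 = 0.857.
Ranked: E > B > D.

E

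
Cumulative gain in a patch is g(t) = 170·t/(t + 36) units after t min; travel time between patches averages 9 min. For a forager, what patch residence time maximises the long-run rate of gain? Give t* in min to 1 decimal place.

18.0 min

Optimal t* satisfies g'(t*) = g(t*)/(T + t*).
g'(t) = 170·36/(t + 36)². Setting 170·36/(t+36)² = 170t/[(t+36)(9+t)] gives 36(9+t) = t(t+36), so t² = 36×9 = 324.
t* = √324 = 18 min.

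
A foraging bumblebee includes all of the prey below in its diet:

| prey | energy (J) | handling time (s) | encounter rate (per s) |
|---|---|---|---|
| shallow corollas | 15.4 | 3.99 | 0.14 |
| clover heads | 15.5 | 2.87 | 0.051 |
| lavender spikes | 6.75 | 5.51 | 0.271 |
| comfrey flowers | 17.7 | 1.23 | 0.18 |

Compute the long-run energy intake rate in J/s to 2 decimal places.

2.33 J/s

R = Σλ_iE_i / (1 + Σλ_ih_i)
Numerator: 0.14×15.4 + 0.051×15.5 + 0.271×6.75 + 0.18×17.7 = 7.962
Denominator: 1 + 0.14×3.99 + 0.051×2.87 + 0.271×5.51 + 0.18×1.23 = 3.42
R = 7.962/3.42 = 2.328 J/s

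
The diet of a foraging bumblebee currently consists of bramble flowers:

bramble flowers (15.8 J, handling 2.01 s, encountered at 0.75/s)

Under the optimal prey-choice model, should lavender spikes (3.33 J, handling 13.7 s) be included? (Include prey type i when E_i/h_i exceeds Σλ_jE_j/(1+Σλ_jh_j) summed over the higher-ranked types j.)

Intake rate on the current diet: R = (0.75×15.8) / (1 + 0.75×2.01) = 11.85/2.507 = 4.726 J/s.
Profitability of lavender spikes: 3.33/13.7 = 0.2431 J/s.
Since 0.2431 < R, time spent handling lavender spikes is better spent searching.

No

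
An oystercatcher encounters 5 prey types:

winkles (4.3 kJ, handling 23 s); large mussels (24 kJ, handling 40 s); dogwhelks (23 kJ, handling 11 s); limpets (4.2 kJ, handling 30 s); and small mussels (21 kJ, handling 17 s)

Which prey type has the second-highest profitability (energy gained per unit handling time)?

small mussels

In descending order of E/h:
dogwhelks: 23/11 = 2.09 kJ/s
small mussels: 21/17 = 1.24 kJ/s
large mussels: 24/40 = 0.6 kJ/s
winkles: 4.3/23 = 0.187 kJ/s
limpets: 4.2/30 = 0.14 kJ/s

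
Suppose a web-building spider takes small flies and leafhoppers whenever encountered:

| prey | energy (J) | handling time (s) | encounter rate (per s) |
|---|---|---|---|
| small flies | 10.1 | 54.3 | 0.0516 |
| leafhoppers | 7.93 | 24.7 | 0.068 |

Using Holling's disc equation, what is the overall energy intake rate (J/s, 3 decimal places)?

0.193 J/s

R = (0.0516×10.1 + 0.068×7.93) / (1 + 0.0516×54.3 + 0.068×24.7) = 1.06/5.481 = 0.1935 J/s.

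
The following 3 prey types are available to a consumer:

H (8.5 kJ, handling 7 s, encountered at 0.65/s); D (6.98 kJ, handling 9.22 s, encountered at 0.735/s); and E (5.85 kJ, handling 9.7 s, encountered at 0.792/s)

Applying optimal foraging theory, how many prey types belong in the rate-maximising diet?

1

E/h in descending order: H 1.21, D 0.757, E 0.603 kJ/s. The optimal diet is the largest prefix of this list for which every included type satisfies E_i/h_i > R on the types above it.
Rate on top 1: 0.9955. D: 0.757 < 0.9955 → exclude; stop.
Optimal diet: H — 1 of 3 types.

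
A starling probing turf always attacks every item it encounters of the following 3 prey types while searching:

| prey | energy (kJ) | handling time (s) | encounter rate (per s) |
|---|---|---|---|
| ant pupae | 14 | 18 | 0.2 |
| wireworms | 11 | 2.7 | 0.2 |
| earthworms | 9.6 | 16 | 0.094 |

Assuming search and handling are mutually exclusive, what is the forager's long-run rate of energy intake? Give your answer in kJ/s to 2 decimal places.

Energy encountered per unit search time: 0.2×14 + 0.2×11 + 0.094×9.6 = 5.902 kJ/s.
Handling time per unit search time: 0.2×18 + 0.2×2.7 + 0.094×16 = 5.644.
Rate = 5.902/(1 + 5.644) = 0.8884 kJ/s.

0.89 kJ/s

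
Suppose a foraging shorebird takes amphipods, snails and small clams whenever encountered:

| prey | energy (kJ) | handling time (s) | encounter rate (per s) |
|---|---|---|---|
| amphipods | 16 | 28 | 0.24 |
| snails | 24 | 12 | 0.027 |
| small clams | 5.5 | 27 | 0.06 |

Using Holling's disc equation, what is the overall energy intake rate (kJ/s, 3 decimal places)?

0.499 kJ/s

Energy encountered per unit search time: 0.24×16 + 0.027×24 + 0.06×5.5 = 4.818 kJ/s.
Handling time per unit search time: 0.24×28 + 0.027×12 + 0.06×27 = 8.664.
Rate = 4.818/(1 + 8.664) = 0.4986 kJ/s.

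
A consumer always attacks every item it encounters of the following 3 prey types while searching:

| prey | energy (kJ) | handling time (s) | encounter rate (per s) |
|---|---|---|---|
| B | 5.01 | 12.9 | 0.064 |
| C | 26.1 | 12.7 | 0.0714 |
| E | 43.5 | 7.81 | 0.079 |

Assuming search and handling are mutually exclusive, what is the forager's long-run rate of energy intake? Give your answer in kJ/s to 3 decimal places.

R = (0.064×5.01 + 0.0714×26.1 + 0.079×43.5) / (1 + 0.064×12.9 + 0.0714×12.7 + 0.079×7.81) = 5.621/3.349 = 1.678 kJ/s.

1.678 kJ/s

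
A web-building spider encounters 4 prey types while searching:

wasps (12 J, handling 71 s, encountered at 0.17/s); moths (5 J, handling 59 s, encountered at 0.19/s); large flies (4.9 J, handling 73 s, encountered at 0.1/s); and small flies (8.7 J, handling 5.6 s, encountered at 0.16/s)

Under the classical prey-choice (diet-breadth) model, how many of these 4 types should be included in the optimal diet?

1

E/h in descending order: small flies 1.55, wasps 0.169, moths 0.0847, large flies 0.0671 J/s. The optimal diet is the largest prefix of this list for which every included type satisfies E_i/h_i > R on the types above it.
Rate on top 1: 0.7342. wasps: 0.169 < 0.7342 → exclude; stop.
Optimal diet: small flies — 1 of 4 types.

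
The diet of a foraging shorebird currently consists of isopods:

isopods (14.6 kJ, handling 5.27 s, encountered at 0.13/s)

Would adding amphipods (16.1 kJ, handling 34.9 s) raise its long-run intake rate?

On isopods alone, R = ΣλE/(1+Σλh) = 1.898/1.685 = 1.126 kJ/s.
Profitability of amphipods: 16.1/34.9 = 0.4613 kJ/s.
0.4613 < 1.126, so adding amphipods would lower the average — exclude it.

No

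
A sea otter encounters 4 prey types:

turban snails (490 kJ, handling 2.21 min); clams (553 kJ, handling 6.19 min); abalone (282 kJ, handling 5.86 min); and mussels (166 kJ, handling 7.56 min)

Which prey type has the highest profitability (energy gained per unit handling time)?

turban snails

In descending order of E/h:
turban snails: 490/2.21 = 222 kJ/min
clams: 553/6.19 = 89.3 kJ/min
abalone: 282/5.86 = 48.1 kJ/min
mussels: 166/7.56 = 22 kJ/min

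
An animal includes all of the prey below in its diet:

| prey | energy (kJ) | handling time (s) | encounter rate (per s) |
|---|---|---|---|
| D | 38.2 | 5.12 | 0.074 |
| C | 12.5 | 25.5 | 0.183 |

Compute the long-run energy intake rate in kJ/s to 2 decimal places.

0.85 kJ/s

R = (0.074×38.2 + 0.183×12.5) / (1 + 0.074×5.12 + 0.183×25.5) = 5.114/6.045 = 0.846 kJ/s.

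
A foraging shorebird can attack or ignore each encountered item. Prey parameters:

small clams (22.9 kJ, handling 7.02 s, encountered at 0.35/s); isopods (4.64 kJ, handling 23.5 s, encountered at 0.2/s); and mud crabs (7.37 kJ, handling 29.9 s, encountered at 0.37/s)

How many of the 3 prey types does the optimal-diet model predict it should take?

Profitabilities (E/h, kJ/s): small clams 3.26, mud crabs 0.246, isopods 0.197. Add prey in this order while the next type's profitability exceeds the intake rate on those already taken.
Rate on top 1: 2.318. mud crabs: 0.246 < 2.318 → exclude; stop.
Optimal diet: small clams — 1 of 3 types.

1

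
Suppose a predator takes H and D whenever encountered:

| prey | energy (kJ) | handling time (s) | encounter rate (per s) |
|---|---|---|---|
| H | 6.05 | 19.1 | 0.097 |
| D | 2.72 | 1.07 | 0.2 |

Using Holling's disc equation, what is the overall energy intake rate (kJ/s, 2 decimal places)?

0.37 kJ/s

Energy encountered per unit search time: 0.097×6.05 + 0.2×2.72 = 1.131 kJ/s.
Handling time per unit search time: 0.097×19.1 + 0.2×1.07 = 2.067.
Rate = 1.131/(1 + 2.067) = 0.3688 kJ/s.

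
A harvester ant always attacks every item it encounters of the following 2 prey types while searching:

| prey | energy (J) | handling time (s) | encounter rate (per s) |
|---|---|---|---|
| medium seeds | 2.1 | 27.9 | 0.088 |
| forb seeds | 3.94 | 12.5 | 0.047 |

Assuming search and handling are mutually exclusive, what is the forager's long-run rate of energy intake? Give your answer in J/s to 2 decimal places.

0.09 J/s

R = (0.088×2.1 + 0.047×3.94) / (1 + 0.088×27.9 + 0.047×12.5) = 0.37/4.043 = 0.09152 J/s.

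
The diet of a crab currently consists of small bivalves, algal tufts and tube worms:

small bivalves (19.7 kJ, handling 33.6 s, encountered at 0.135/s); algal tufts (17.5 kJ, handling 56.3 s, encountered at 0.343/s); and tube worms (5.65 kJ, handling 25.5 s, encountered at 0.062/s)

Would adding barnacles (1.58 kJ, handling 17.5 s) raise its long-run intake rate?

Intake rate on the current diet: R = (0.135×19.7 + 0.343×17.5 + 0.062×5.65) / (1 + 0.135×33.6 + 0.343×56.3 + 0.062×25.5) = 9.012/26.43 = 0.341 kJ/s.
barnacles: E/h = 1.58/17.5 = 0.09029 kJ/s.
Since 0.09029 < R, time spent handling barnacles is better spent searching.

No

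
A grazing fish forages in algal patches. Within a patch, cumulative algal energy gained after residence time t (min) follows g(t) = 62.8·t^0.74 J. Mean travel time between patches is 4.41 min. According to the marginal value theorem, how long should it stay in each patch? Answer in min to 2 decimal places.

Optimal t* satisfies g'(t*) = g(t*)/(T + t*).
g'(t) = 0.74·62.8·t^-0.26. Setting 0.74·62.8·t^-0.26 = 62.8·t^0.74/(4.41+t) gives 0.74(4.41+t) = t, so 0.26·t = 0.74×4.41.
t* = 0.74×4.41/0.26 = 12.55 min.

12.55 min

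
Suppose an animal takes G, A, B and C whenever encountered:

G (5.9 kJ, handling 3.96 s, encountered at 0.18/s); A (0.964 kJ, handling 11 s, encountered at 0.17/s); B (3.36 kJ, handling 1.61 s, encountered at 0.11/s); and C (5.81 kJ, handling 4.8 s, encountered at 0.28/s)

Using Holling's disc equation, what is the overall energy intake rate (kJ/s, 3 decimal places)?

R = (0.18×5.9 + 0.17×0.964 + 0.11×3.36 + 0.28×5.81) / (1 + 0.18×3.96 + 0.17×11 + 0.11×1.61 + 0.28×4.8) = 3.222/5.104 = 0.6313 kJ/s.

0.631 kJ/s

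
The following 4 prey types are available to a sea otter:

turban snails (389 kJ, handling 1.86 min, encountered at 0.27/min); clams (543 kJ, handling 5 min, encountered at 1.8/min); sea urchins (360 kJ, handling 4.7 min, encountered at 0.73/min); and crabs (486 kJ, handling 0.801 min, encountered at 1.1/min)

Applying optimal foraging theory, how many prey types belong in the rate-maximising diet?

E/h in descending order: crabs 607, turban snails 209, clams 109, sea urchins 76.6 kJ/min. The optimal diet is the largest prefix of this list for which every included type satisfies E_i/h_i > R on the types above it.
Rate on top 1: 284.2. turban snails: 209 < 284.2 → exclude; stop.
Optimal diet: crabs — 1 of 4 types.

1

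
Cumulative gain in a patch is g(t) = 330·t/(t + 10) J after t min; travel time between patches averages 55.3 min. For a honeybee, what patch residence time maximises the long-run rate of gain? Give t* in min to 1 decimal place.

By the marginal value theorem, leave when the instantaneous gain rate g'(t) equals the habitat-wide average g(t)/(T + t).
g'(t) = 330·10/(t + 10)². Setting 330·10/(t+10)² = 330t/[(t+10)(55.3+t)] gives 10(55.3+t) = t(t+10), so t² = 10×55.3 = 553.
t* = √553 = 23.52 min.

23.5 min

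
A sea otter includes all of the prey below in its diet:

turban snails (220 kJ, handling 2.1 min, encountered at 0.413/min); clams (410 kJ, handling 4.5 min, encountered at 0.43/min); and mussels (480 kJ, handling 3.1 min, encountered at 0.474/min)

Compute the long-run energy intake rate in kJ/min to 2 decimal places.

Energy encountered per unit search time: 0.413×220 + 0.43×410 + 0.474×480 = 494.7 kJ/min.
Handling time per unit search time: 0.413×2.1 + 0.43×4.5 + 0.474×3.1 = 4.272.
Rate = 494.7/(1 + 4.272) = 93.84 kJ/min.

93.84 kJ/min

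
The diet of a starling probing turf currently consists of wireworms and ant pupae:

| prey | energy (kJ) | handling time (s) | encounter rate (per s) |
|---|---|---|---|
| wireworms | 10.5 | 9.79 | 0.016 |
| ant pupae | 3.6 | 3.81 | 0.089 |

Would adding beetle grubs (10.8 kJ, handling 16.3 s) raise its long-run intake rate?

On wireworms and ant pupae alone, R = ΣλE/(1+Σλh) = 0.4884/1.496 = 0.3265 kJ/s.
beetle grubs: E/h = 10.8/16.3 = 0.6626 kJ/s.
0.6626 > 0.3265, so adding beetle grubs raises the average — include it.

Yes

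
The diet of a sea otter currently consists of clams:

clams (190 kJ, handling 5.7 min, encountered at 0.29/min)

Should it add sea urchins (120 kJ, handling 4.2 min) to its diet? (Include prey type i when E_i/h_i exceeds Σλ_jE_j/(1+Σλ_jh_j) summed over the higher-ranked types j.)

Yes

Intake rate on the current diet: R = (0.29×190) / (1 + 0.29×5.7) = 55.1/2.653 = 20.77 kJ/min.
Profitability of sea urchins: 120/4.2 = 28.57 kJ/min.
Since 28.57 > R, including sea urchins increases the long-run rate.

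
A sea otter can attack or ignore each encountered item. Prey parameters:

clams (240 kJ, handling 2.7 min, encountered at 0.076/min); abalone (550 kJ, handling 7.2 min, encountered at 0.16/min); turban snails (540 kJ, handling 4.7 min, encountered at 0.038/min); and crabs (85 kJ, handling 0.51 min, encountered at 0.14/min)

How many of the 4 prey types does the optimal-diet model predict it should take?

Profitabilities (E/h, kJ/min): crabs 167, turban snails 115, clams 88.9, abalone 76.4. Add prey in this order while the next type's profitability exceeds the intake rate on those already taken.
Rate on top 1: 11.11. turban snails: 115 > 11.11 → include.
Rate on top 2: 25.94. clams: 88.9 > 25.94 → include.
Rate on top 3: 34.81. abalone: 76.4 > 34.81 → include.
Optimal diet: crabs, turban snails, clams, abalone — 4 of 4 types.

4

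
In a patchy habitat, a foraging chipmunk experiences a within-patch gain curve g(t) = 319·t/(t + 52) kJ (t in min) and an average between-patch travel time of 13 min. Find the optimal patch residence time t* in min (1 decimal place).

26.0 min

Optimal t* satisfies g'(t*) = g(t*)/(T + t*).
g'(t) = 319·52/(t + 52)². Setting 319·52/(t+52)² = 319t/[(t+52)(13+t)] gives 52(13+t) = t(t+52), so t² = 52×13 = 676.
t* = √676 = 26 min.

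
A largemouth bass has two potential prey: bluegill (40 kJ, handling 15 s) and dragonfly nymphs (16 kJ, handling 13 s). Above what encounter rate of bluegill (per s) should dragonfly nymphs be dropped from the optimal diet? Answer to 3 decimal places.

0.057 per s

Drop dragonfly nymphs once their profitability E₂/h₂ falls below the rate achievable on bluegill alone: E₂/h₂ = λE₁/(1 + λh₁).
Solve for λ: λE₁h₂ = E₂(1 + λh₁) → λ(E₁h₂ − E₂h₁) = E₂ → λ = E₂/(E₁h₂ − E₂h₁).
λ = 16/(40×13 − 16×15) = 16/280 = 0.05714 per s.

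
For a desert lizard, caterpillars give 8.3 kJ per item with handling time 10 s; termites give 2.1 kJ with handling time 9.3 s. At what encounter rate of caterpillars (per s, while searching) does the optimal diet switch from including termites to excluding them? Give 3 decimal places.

0.037 per s

The zero-one rule: include termites iff E₂/h₂ > λE₁/(1+λh₁). Equality gives the switch point.
λE₁h₂ = E₂ + λE₂h₁ ⇒ λ = E₂/(E₁h₂ − E₂h₁) = 2.1/(77.19 − 21) = 0.03737 per s.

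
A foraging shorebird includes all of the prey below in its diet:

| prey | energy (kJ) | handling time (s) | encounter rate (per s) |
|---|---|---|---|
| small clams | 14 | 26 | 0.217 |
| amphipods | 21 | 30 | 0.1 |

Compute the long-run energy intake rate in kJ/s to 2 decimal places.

0.53 kJ/s

R = Σλ_iE_i / (1 + Σλ_ih_i)
Numerator: 0.217×14 + 0.1×21 = 5.138
Denominator: 1 + 0.217×26 + 0.1×30 = 9.642
R = 5.138/9.642 = 0.5329 kJ/s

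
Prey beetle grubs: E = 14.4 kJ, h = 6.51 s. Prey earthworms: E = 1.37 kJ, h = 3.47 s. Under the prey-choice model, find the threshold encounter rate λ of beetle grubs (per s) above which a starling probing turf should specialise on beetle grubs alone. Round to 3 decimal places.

Drop earthworms once their profitability E₂/h₂ falls below the rate achievable on beetle grubs alone: E₂/h₂ = λE₁/(1 + λh₁).
Solve for λ: λE₁h₂ = E₂(1 + λh₁) → λ(E₁h₂ − E₂h₁) = E₂ → λ = E₂/(E₁h₂ − E₂h₁).
λ = 1.37/(14.4×3.47 − 1.37×6.51) = 1.37/41.05 = 0.03337 per s.

0.033 per s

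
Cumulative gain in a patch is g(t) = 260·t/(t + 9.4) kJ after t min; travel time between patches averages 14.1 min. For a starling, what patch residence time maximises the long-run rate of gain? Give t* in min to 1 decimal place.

By the marginal value theorem, leave when the instantaneous gain rate g'(t) equals the habitat-wide average g(t)/(T + t).
g'(t) = 260·9.4/(t + 9.4)². Setting 260·9.4/(t+9.4)² = 260t/[(t+9.4)(14.1+t)] gives 9.4(14.1+t) = t(t+9.4), so t² = 9.4×14.1 = 132.5.
t* = √132.5 = 11.51 min.

11.5 min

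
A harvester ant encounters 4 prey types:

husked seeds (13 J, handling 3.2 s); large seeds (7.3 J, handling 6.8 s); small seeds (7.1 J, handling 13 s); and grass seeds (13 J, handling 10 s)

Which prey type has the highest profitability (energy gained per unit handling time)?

Profitability E/h (J/s): husked seeds = 13/3.2 = 4.06, large seeds = 7.3/6.8 = 1.07, small seeds = 7.1/13 = 0.546, grass seeds = 13/10 = 1.3.
Ranked: husked seeds > grass seeds > large seeds > small seeds.

husked seeds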